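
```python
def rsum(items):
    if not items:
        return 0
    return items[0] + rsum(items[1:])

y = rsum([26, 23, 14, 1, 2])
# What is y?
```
Call trace:
rsum(items=[26, 23, 14, 1, 2])
  rsum(items=[23, 14, 1, 2])
    rsum(items=[14, 1, 2])
      rsum(items=[1, 2])
        rsum(items=[2])
          rsum(items=[])
          -> return 0
        -> return 2
      -> return 3
    -> return 17
  -> return 40
-> return 66

Final answer: 66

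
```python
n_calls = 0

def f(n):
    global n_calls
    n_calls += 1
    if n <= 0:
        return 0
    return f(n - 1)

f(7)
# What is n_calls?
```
Call trace:
f(n=7)
  f(n=6)
    f(n=5)
      f(n=4)
        f(n=3)
          f(n=2)
            f(n=1)
              f(n=0)
              -> return 0
            -> return 0
          -> return 0
        -> return 0
      -> return 0
    -> return 0
  -> return 0
-> return 0

n_calls is incremented once per call. f is entered once for each n = 7, 6, 5, 4, 3, 2, 1, 0 (the n <= 0 call returns without recursing), i.e. 7 + 1 calls.
n_calls = 8

Final answer: 8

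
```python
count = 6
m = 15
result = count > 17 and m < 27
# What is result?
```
Trace:
  count=6
  count=6, m=15
  count=6, m=15, result=False

Final answer: False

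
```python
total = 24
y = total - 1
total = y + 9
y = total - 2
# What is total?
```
Trace:
  total=24
  total=24, y=23
  total=32, y=23
  total=32, y=30

Final answer: 32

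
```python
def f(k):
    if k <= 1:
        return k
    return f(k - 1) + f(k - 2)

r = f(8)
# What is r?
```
Call trace (a repeated sub-call is expanded the first time; later identical calls just restate its return value):
f(k=8)
  f(k=7)
    f(k=6)
      f(k=5)
        f(k=4)
          f(k=3)
            f(k=2)
              f(k=1)
              -> return 1
              f(k=0)
              -> return 0
            -> return 1
            f(k=1)
            -> return 1
          -> return 2
          f(k=2) -> return 1  (same call as traced above)
        -> return 3
        f(k=3) -> return 2  (same call as traced above)
      -> return 5
      f(k=4) -> return 3  (same call as traced above)
    -> return 8
    f(k=5) -> return 5  (same call as traced above)
  -> return 13
  f(k=6) -> return 8  (same call as traced above)
-> return 21

Final answer: 21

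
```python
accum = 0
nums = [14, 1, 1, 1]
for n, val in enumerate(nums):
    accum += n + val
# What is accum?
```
Trace:
  accum=0
  accum=14, n=0, val=14
  accum=16, n=1, val=1
  accum=19, n=2, val=1
  accum=23, n=3, val=1

Final answer: 23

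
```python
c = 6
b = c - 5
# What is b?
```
Trace:
  c=6
  c=6, b=1

Final answer: 1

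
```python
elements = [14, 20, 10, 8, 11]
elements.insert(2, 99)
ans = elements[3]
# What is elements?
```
Trace:
  elements=[14, 20, 10, 8, 11]
  elements=[14, 20, 99, 10, 8, 11]
  elements=[14, 20, 99, 10, 8, 11], ans=10

Final answer: [14, 20, 99, 10, 8, 11]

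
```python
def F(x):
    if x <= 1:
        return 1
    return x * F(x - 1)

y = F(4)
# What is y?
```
Call trace:
F(x=4)
  F(x=3)
    F(x=2)
      F(x=1)
      -> return 1
    -> return 2
  -> return 6
-> return 24

Final answer: 24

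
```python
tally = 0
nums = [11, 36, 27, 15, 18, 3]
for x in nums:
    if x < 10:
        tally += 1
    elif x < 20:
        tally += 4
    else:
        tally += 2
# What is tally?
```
Trace:
  tally=0
  tally=4, x=11
  tally=6, x=36
  tally=8, x=27
  tally=12, x=15
  tally=16, x=18
  tally=17, x=3

Final answer: 17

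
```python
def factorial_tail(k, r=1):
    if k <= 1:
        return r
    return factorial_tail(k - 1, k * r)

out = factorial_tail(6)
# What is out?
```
Call trace:
factorial_tail(k=6, r=1)
  factorial_tail(k=5, r=6)
    factorial_tail(k=4, r=30)
      factorial_tail(k=3, r=120)
        factorial_tail(k=2, r=360)
          factorial_tail(k=1, r=720)
          -> return 720
        -> return 720
      -> return 720
    -> return 720
  -> return 720
-> return 720

Final answer: 720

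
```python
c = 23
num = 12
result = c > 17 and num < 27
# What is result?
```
Trace:
  c=23
  c=23, num=12
  c=23, num=12, result=True

Final answer: True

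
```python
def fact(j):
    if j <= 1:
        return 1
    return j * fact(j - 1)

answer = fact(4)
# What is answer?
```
Call trace:
fact(j=4)
  fact(j=3)
    fact(j=2)
      fact(j=1)
      -> return 1
    -> return 2
  -> return 6
-> return 24

Final answer: 24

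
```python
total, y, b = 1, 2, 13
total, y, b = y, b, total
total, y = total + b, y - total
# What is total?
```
Trace:
  total=1, y=2, b=13
  total=2, y=13, b=1
  total=3, y=11, b=1

Final answer: 3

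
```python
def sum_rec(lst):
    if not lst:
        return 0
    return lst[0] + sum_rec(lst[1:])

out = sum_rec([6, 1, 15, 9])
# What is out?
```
Call trace:
sum_rec(lst=[6, 1, 15, 9])
  sum_rec(lst=[1, 15, 9])
    sum_rec(lst=[15, 9])
      sum_rec(lst=[9])
        sum_rec(lst=[])
        -> return 0
      -> return 9
    -> return 24
  -> return 25
-> return 31

Final answer: 31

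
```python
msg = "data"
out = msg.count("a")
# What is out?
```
Trace:
  msg='data'
  msg='data', out=2

Final answer: 2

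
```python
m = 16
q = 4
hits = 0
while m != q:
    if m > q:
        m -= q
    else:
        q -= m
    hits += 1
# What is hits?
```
Trace:
  m=16
  m=16, q=4
  m=16, q=4, hits=0
  m=12, q=4, hits=1
  m=8, q=4, hits=2
  m=4, q=4, hits=3

Final answer: 3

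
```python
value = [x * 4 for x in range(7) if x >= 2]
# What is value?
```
Trace:
  x=0
  x=1
  x=2
  x=3
  x=4
  x=5
  x=6
  value=[8, 12, 16, 20, 24]

Final answer: [8, 12, 16, 20, 24]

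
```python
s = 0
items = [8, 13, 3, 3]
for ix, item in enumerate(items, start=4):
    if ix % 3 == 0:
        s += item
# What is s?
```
Trace:
  s=0
  s=0, ix=4, item=8
  s=0, ix=5, item=13
  s=3, ix=6, item=3
  s=3, ix=7, item=3

Final answer: 3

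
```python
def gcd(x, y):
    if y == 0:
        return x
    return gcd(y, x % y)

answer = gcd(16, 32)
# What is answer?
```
Call trace:
gcd(x=16, y=32)
  gcd(x=32, y=16)
    gcd(x=16, y=0)
    -> return 16
  -> return 16
-> return 16

Final answer: 16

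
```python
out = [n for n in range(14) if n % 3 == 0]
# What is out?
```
Trace:
  n=0
  n=1
  n=2
  n=3
  n=4
  n=5
  n=6
  n=7
  n=8
  n=9
  n=10
  n=11
  n=12
  n=13
  out=[0, 3, 6, 9, 12]

Final answer: [0, 3, 6, 9, 12]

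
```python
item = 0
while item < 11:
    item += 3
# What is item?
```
Trace:
  item=0
  item=3
  item=6
  item=9
  item=12

Final answer: 12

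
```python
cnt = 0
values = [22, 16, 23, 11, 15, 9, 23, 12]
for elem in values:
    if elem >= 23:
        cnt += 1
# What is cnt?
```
Trace:
  cnt=0
  cnt=0, elem=22
  cnt=0, elem=16
  cnt=1, elem=23
  cnt=1, elem=11
  cnt=1, elem=15
  cnt=1, elem=9
  cnt=2, elem=23
  cnt=2, elem=12

Final answer: 2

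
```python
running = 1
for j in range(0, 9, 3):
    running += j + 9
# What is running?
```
Trace:
  running=1
  running=10, j=0
  running=22, j=3
  running=37, j=6

Final answer: 37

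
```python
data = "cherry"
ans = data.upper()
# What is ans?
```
Trace:
  data='cherry'
  data='cherry', ans='CHERRY'

Final answer: 'CHERRY'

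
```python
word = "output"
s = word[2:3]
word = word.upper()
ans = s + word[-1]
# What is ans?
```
Trace:
  word='output'
  word='output', s='t'
  word='OUTPUT', s='t'
  word='OUTPUT', s='t', ans='tT'

Final answer: 'tT'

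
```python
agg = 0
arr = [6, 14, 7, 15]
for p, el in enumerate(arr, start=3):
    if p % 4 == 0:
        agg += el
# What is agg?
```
Trace:
  agg=0
  agg=0, p=3, el=6
  agg=14, p=4, el=14
  agg=14, p=5, el=7
  agg=14, p=6, el=15

Final answer: 14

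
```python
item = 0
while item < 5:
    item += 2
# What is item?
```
Trace:
  item=0
  item=2
  item=4
  item=6

Final answer: 6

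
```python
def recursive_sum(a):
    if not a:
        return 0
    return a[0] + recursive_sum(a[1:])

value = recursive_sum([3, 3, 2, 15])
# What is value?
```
Call trace:
recursive_sum(a=[3, 3, 2, 15])
  recursive_sum(a=[3, 2, 15])
    recursive_sum(a=[2, 15])
      recursive_sum(a=[15])
        recursive_sum(a=[])
        -> return 0
      -> return 15
    -> return 17
  -> return 20
-> return 23

Final answer: 23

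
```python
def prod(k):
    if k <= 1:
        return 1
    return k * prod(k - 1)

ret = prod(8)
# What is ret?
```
Call trace:
prod(k=8)
  prod(k=7)
    prod(k=6)
      prod(k=5)
        prod(k=4)
          prod(k=3)
            prod(k=2)
              prod(k=1)
              -> return 1
            -> return 2
          -> return 6
        -> return 24
      -> return 120
    -> return 720
  -> return 5040
-> return 40320

Final answer: 40320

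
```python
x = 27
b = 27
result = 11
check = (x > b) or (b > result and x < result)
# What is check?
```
Trace:
  x=27
  x=27, b=27
  x=27, b=27, result=11
  x=27, b=27, result=11, check=False

Final answer: False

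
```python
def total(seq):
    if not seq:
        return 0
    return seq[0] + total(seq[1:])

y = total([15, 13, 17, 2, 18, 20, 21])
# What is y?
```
Call trace:
total(seq=[15, 13, 17, 2, 18, 20, 21])
  total(seq=[13, 17, 2, 18, 20, 21])
    total(seq=[17, 2, 18, 20, 21])
      total(seq=[2, 18, 20, 21])
        total(seq=[18, 20, 21])
          total(seq=[20, 21])
            total(seq=[21])
              total(seq=[])
              -> return 0
            -> return 21
          -> return 41
        -> return 59
      -> return 61
    -> return 78
  -> return 91
-> return 106

Final answer: 106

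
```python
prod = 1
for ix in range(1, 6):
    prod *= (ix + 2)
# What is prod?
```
Trace:
  prod=1
  prod=3, ix=1
  prod=12, ix=2
  prod=60, ix=3
  prod=360, ix=4
  prod=2520, ix=5

Final answer: 2520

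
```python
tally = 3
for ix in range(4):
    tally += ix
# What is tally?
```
Trace:
  tally=3
  tally=3, ix=0
  tally=4, ix=1
  tally=6, ix=2
  tally=9, ix=3

Final answer: 9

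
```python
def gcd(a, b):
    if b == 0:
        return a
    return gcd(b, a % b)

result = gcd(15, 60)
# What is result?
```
Call trace:
gcd(a=15, b=60)
  gcd(a=60, b=15)
    gcd(a=15, b=0)
    -> return 15
  -> return 15
-> return 15

Final answer: 15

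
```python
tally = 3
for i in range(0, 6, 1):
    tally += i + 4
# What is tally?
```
Trace:
  tally=3
  tally=7, i=0
  tally=12, i=1
  tally=18, i=2
  tally=25, i=3
  tally=33, i=4
  tally=42, i=5

Final answer: 42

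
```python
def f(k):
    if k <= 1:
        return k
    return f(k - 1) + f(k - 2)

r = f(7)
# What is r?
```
Call trace (a repeated sub-call is expanded the first time; later identical calls just restate its return value):
f(k=7)
  f(k=6)
    f(k=5)
      f(k=4)
        f(k=3)
          f(k=2)
            f(k=1)
            -> return 1
            f(k=0)
            -> return 0
          -> return 1
          f(k=1)
          -> return 1
        -> return 2
        f(k=2) -> return 1  (same call as traced above)
      -> return 3
      f(k=3) -> return 2  (same call as traced above)
    -> return 5
    f(k=4) -> return 3  (same call as traced above)
  -> return 8
  f(k=5) -> return 5  (same call as traced above)
-> return 13

Final answer: 13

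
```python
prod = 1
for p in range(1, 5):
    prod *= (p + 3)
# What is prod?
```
Trace:
  prod=1
  prod=4, p=1
  prod=20, p=2
  prod=120, p=3
  prod=840, p=4

Final answer: 840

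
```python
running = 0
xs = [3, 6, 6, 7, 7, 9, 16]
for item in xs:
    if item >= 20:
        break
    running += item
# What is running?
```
Trace:
  running=0
  running=3, item=3
  running=9, item=6
  running=15, item=6
  running=22, item=7
  running=29, item=7
  running=38, item=9
  running=54, item=16

Final answer: 54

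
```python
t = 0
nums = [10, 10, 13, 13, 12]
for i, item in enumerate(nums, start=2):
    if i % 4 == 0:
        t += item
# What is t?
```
Trace:
  t=0
  t=0, i=2, item=10
  t=0, i=3, item=10
  t=13, i=4, item=13
  t=13, i=5, item=13
  t=13, i=6, item=12

Final answer: 13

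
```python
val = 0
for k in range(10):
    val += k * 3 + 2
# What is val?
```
Trace:
  val=0
  val=2, k=0
  val=7, k=1
  val=15, k=2
  val=26, k=3
  val=40, k=4
  val=57, k=5
  val=77, k=6
  val=100, k=7
  val=126, k=8
  val=155, k=9

Final answer: 155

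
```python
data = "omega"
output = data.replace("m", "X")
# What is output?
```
Trace:
  data='omega'
  data='omega', output='oXega'

Final answer: 'oXega'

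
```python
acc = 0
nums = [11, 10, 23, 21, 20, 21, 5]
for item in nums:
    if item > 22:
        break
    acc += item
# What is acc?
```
Trace:
  acc=0
  acc=11, item=11
  acc=21, item=10
  acc=21, item=23

Final answer: 21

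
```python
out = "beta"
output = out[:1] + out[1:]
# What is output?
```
Trace:
  out='beta'
  out='beta', output='beta'

Final answer: 'beta'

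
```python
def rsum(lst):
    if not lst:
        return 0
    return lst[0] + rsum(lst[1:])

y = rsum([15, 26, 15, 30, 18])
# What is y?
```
Call trace:
rsum(lst=[15, 26, 15, 30, 18])
  rsum(lst=[26, 15, 30, 18])
    rsum(lst=[15, 30, 18])
      rsum(lst=[30, 18])
        rsum(lst=[18])
          rsum(lst=[])
          -> return 0
        -> return 18
      -> return 48
    -> return 63
  -> return 89
-> return 104

Final answer: 104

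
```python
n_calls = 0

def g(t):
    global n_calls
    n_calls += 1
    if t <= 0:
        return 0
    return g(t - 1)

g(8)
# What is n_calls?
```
Call trace:
g(t=8)
  g(t=7)
    g(t=6)
      g(t=5)
        g(t=4)
          g(t=3)
            g(t=2)
              g(t=1)
                g(t=0)
                -> return 0
              -> return 0
            -> return 0
          -> return 0
        -> return 0
      -> return 0
    -> return 0
  -> return 0
-> return 0

n_calls is incremented once per call. g is entered once for each t = 8, 7, 6, 5, 4, 3, 2, 1, 0 (the t <= 0 call returns without recursing), i.e. 8 + 1 calls.
n_calls = 9

Final answer: 9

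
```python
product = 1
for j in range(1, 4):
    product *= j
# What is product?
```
Trace:
  product=1
  product=1, j=1
  product=2, j=2
  product=6, j=3

Final answer: 6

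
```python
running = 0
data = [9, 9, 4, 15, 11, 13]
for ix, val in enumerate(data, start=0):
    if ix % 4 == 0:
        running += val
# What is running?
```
Trace:
  running=0
  running=9, ix=0, val=9
  running=9, ix=1, val=9
  running=9, ix=2, val=4
  running=9, ix=3, val=15
  running=20, ix=4, val=11
  running=20, ix=5, val=13

Final answer: 20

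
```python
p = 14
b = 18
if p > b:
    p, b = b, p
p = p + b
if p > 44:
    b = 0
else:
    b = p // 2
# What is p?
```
Trace:
  p=14
  p=14, b=18
  p=14, b=18
  p=32, b=18
  p=32, b=16

Final answer: 32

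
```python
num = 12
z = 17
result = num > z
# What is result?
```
Trace:
  num=12
  num=12, z=17
  num=12, z=17, result=False

Final answer: False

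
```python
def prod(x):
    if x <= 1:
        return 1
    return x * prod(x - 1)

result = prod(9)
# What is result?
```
Call trace:
prod(x=9)
  prod(x=8)
    prod(x=7)
      prod(x=6)
        prod(x=5)
          prod(x=4)
            prod(x=3)
              prod(x=2)
                prod(x=1)
                -> return 1
              -> return 2
            -> return 6
          -> return 24
        -> return 120
      -> return 720
    -> return 5040
  -> return 40320
-> return 362880

Final answer: 362880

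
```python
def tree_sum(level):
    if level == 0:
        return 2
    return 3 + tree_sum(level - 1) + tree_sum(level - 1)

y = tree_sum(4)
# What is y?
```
Call trace (a repeated sub-call is expanded the first time; later identical calls just restate its return value):
tree_sum(level=4)
  tree_sum(level=3)
    tree_sum(level=2)
      tree_sum(level=1)
        tree_sum(level=0)
        -> return 2
        tree_sum(level=0)
        -> return 2
      -> return 7
      tree_sum(level=1) -> return 7  (same call as traced above)
    -> return 17
    tree_sum(level=2) -> return 17  (same call as traced above)
  -> return 37
  tree_sum(level=3) -> return 37  (same call as traced above)
-> return 77

Final answer: 77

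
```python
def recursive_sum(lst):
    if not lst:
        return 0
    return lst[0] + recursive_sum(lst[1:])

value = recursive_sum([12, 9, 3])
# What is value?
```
Call trace:
recursive_sum(lst=[12, 9, 3])
  recursive_sum(lst=[9, 3])
    recursive_sum(lst=[3])
      recursive_sum(lst=[])
      -> return 0
    -> return 3
  -> return 12
-> return 24

Final answer: 24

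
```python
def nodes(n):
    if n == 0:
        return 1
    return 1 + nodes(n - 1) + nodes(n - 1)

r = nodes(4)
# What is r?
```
Call trace (a repeated sub-call is expanded the first time; later identical calls just restate its return value):
nodes(n=4)
  nodes(n=3)
    nodes(n=2)
      nodes(n=1)
        nodes(n=0)
        -> return 1
        nodes(n=0)
        -> return 1
      -> return 3
      nodes(n=1) -> return 3  (same call as traced above)
    -> return 7
    nodes(n=2) -> return 7  (same call as traced above)
  -> return 15
  nodes(n=3) -> return 15  (same call as traced above)
-> return 31

Final answer: 31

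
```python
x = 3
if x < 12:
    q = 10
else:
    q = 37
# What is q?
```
Trace:
  x=3
  x=3, q=10

Final answer: 10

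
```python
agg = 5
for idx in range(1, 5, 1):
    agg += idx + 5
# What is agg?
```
Trace:
  agg=5
  agg=11, idx=1
  agg=18, idx=2
  agg=26, idx=3
  agg=35, idx=4

Final answer: 35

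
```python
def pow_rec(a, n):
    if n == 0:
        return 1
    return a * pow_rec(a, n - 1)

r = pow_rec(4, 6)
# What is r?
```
Call trace:
pow_rec(a=4, n=6)
  pow_rec(a=4, n=5)
    pow_rec(a=4, n=4)
      pow_rec(a=4, n=3)
        pow_rec(a=4, n=2)
          pow_rec(a=4, n=1)
            pow_rec(a=4, n=0)
            -> return 1
          -> return 4
        -> return 16
      -> return 64
    -> return 256
  -> return 1024
-> return 4096

Final answer: 4096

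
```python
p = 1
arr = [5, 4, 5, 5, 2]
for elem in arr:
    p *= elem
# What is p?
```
Trace:
  p=1
  p=5, elem=5
  p=20, elem=4
  p=100, elem=5
  p=500, elem=5
  p=1000, elem=2

Final answer: 1000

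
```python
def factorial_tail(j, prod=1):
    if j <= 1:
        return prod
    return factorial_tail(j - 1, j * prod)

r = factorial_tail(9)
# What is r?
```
Call trace:
factorial_tail(j=9, prod=1)
  factorial_tail(j=8, prod=9)
    factorial_tail(j=7, prod=72)
      factorial_tail(j=6, prod=504)
        factorial_tail(j=5, prod=3024)
          factorial_tail(j=4, prod=15120)
            factorial_tail(j=3, prod=60480)
              factorial_tail(j=2, prod=181440)
                factorial_tail(j=1, prod=362880)
                -> return 362880
              -> return 362880
            -> return 362880
          -> return 362880
        -> return 362880
      -> return 362880
    -> return 362880
  -> return 362880
-> return 362880

Final answer: 362880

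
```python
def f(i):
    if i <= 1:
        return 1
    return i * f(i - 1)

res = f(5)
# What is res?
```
Call trace:
f(i=5)
  f(i=4)
    f(i=3)
      f(i=2)
        f(i=1)
        -> return 1
      -> return 2
    -> return 6
  -> return 24
-> return 120

Final answer: 120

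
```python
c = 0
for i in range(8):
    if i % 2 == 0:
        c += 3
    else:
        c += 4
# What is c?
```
Trace:
  c=0
  c=3, i=0
  c=7, i=1
  c=10, i=2
  c=14, i=3
  c=17, i=4
  c=21, i=5
  c=24, i=6
  c=28, i=7

Final answer: 28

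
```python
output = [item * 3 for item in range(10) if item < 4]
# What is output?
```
Trace:
  item=0
  item=1
  item=2
  item=3
  item=4
  item=5
  item=6
  item=7
  item=8
  item=9
  output=[0, 3, 6, 9]

Final answer: [0, 3, 6, 9]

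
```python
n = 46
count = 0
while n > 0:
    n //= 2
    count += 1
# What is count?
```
Trace:
  n=46
  n=46, count=0
  n=23, count=1
  n=11, count=2
  n=5, count=3
  n=2, count=4
  n=1, count=5
  n=0, count=6

Final answer: 6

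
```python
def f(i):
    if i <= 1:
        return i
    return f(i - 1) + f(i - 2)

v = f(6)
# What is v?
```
Call trace (a repeated sub-call is expanded the first time; later identical calls just restate its return value):
f(i=6)
  f(i=5)
    f(i=4)
      f(i=3)
        f(i=2)
          f(i=1)
          -> return 1
          f(i=0)
          -> return 0
        -> return 1
        f(i=1)
        -> return 1
      -> return 2
      f(i=2) -> return 1  (same call as traced above)
    -> return 3
    f(i=3) -> return 2  (same call as traced above)
  -> return 5
  f(i=4) -> return 3  (same call as traced above)
-> return 8

Final answer: 8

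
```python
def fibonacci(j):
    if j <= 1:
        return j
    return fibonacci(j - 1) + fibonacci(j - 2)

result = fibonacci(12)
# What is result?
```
Call trace (a repeated sub-call is expanded the first time; later identical calls just restate its return value):
fibonacci(j=12)
  fibonacci(j=11)
    fibonacci(j=10)
      fibonacci(j=9)
        fibonacci(j=8)
          fibonacci(j=7)
            fibonacci(j=6)
              fibonacci(j=5)
                fibonacci(j=4)
                  fibonacci(j=3)
                    fibonacci(j=2)
                      fibonacci(j=1)
                      -> return 1
                      fibonacci(j=0)
                      -> return 0
                    -> return 1
                    fibonacci(j=1)
                    -> return 1
                  -> return 2
                  fibonacci(j=2) -> return 1  (same call as traced above)
                -> return 3
                fibonacci(j=3) -> return 2  (same call as traced above)
              -> return 5
              fibonacci(j=4) -> return 3  (same call as traced above)
            -> return 8
            fibonacci(j=5) -> return 5  (same call as traced above)
          -> return 13
          fibonacci(j=6) -> return 8  (same call as traced above)
        -> return 21
        fibonacci(j=7) -> return 13  (same call as traced above)
      -> return 34
      fibonacci(j=8) -> return 21  (same call as traced above)
    -> return 55
    fibonacci(j=9) -> return 34  (same call as traced above)
  -> return 89
  fibonacci(j=10) -> return 55  (same call as traced above)
-> return 144

Final answer: 144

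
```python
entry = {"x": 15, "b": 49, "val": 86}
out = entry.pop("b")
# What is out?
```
Trace:
  entry={'x': 15, 'b': 49, 'val': 86}
  entry={'x': 15, 'val': 86}, out=49

Final answer: 49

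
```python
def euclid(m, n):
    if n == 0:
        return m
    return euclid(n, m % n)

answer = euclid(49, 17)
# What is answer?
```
Call trace:
euclid(m=49, n=17)
  euclid(m=17, n=15)
    euclid(m=15, n=2)
      euclid(m=2, n=1)
        euclid(m=1, n=0)
        -> return 1
      -> return 1
    -> return 1
  -> return 1
-> return 1

Final answer: 1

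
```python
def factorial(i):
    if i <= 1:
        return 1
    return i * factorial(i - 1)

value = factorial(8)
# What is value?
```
Call trace:
factorial(i=8)
  factorial(i=7)
    factorial(i=6)
      factorial(i=5)
        factorial(i=4)
          factorial(i=3)
            factorial(i=2)
              factorial(i=1)
              -> return 1
            -> return 2
          -> return 6
        -> return 24
      -> return 120
    -> return 720
  -> return 5040
-> return 40320

Final answer: 40320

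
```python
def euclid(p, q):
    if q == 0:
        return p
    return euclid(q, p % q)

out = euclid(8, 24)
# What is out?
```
Call trace:
euclid(p=8, q=24)
  euclid(p=24, q=8)
    euclid(p=8, q=0)
    -> return 8
  -> return 8
-> return 8

Final answer: 8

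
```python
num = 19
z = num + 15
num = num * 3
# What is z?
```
Trace:
  num=19
  num=19, z=34
  num=57, z=34

Final answer: 34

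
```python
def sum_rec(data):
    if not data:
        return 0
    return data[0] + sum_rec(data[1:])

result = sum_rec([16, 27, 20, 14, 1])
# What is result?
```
Call trace:
sum_rec(data=[16, 27, 20, 14, 1])
  sum_rec(data=[27, 20, 14, 1])
    sum_rec(data=[20, 14, 1])
      sum_rec(data=[14, 1])
        sum_rec(data=[1])
          sum_rec(data=[])
          -> return 0
        -> return 1
      -> return 15
    -> return 35
  -> return 62
-> return 78

Final answer: 78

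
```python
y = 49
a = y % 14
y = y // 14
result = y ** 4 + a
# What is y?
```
Trace:
  y=49
  y=49, a=7
  y=3, a=7
  y=3, a=7, result=88

Final answer: 3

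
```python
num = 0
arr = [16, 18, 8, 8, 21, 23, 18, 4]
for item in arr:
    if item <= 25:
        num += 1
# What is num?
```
Trace:
  num=0
  num=1, item=16
  num=2, item=18
  num=3, item=8
  num=4, item=8
  num=5, item=21
  num=6, item=23
  num=7, item=18
  num=8, item=4

Final answer: 8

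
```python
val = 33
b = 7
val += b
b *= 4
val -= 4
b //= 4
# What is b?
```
Trace:
  val=33
  val=33, b=7
  val=40, b=7
  val=40, b=28
  val=36, b=28
  val=36, b=7

Final answer: 7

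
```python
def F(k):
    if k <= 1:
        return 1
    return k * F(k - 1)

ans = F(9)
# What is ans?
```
Call trace:
F(k=9)
  F(k=8)
    F(k=7)
      F(k=6)
        F(k=5)
          F(k=4)
            F(k=3)
              F(k=2)
                F(k=1)
                -> return 1
              -> return 2
            -> return 6
          -> return 24
        -> return 120
      -> return 720
    -> return 5040
  -> return 40320
-> return 362880

Final answer: 362880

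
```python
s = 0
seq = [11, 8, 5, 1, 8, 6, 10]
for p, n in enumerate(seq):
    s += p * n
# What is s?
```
Trace:
  s=0
  s=0, p=0, n=11
  s=8, p=1, n=8
  s=18, p=2, n=5
  s=21, p=3, n=1
  s=53, p=4, n=8
  s=83, p=5, n=6
  s=143, p=6, n=10

Final answer: 143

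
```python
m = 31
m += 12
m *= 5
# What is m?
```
Trace:
  m=31
  m=43
  m=215

Final answer: 215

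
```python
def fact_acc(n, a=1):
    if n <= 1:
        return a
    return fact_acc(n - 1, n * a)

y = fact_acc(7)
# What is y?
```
Call trace:
fact_acc(n=7, a=1)
  fact_acc(n=6, a=7)
    fact_acc(n=5, a=42)
      fact_acc(n=4, a=210)
        fact_acc(n=3, a=840)
          fact_acc(n=2, a=2520)
            fact_acc(n=1, a=5040)
            -> return 5040
          -> return 5040
        -> return 5040
      -> return 5040
    -> return 5040
  -> return 5040
-> return 5040

Final answer: 5040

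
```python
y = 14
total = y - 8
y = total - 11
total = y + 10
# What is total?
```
Trace:
  y=14
  y=14, total=6
  y=-5, total=6
  y=-5, total=5

Final answer: 5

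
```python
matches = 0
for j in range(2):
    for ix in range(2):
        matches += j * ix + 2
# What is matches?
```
Trace:
  matches=0
  matches=2, j=0, ix=0
  matches=4, j=0, ix=1
  matches=6, j=1, ix=0
  matches=9, j=1, ix=1

Final answer: 9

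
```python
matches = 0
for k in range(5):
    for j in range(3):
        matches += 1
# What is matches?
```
Trace:
  matches=0
  matches=1, k=0, j=0
  matches=2, k=0, j=1
  matches=3, k=0, j=2
  matches=4, k=1, j=0
  matches=5, k=1, j=1
  matches=6, k=1, j=2
  matches=7, k=2, j=0
  matches=8, k=2, j=1
  matches=9, k=2, j=2
  matches=10, k=3, j=0
  matches=11, k=3, j=1
  matches=12, k=3, j=2
  matches=13, k=4, j=0
  matches=14, k=4, j=1
  matches=15, k=4, j=2

Final answer: 15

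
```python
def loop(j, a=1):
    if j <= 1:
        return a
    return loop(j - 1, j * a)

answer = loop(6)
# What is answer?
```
Call trace:
loop(j=6, a=1)
  loop(j=5, a=6)
    loop(j=4, a=30)
      loop(j=3, a=120)
        loop(j=2, a=360)
          loop(j=1, a=720)
          -> return 720
        -> return 720
      -> return 720
    -> return 720
  -> return 720
-> return 720

Final answer: 720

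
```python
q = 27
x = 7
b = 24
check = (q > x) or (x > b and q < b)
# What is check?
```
Trace:
  q=27
  q=27, x=7
  q=27, x=7, b=24
  q=27, x=7, b=24, check=True

Final answer: True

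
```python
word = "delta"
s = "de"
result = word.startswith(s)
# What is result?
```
Trace:
  word='delta'
  word='delta', s='de'
  word='delta', s='de', result=True

Final answer: True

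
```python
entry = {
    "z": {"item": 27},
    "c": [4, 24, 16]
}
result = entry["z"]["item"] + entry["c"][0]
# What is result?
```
Trace:
  entry={'z': {'item': 27}, 'c': [4, 24, 16]}
  entry={'z': {'item': 27}, 'c': [4, 24, 16]}, result=31

Final answer: 31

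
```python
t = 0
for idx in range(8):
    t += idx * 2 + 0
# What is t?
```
Trace:
  t=0
  t=0, idx=0
  t=2, idx=1
  t=6, idx=2
  t=12, idx=3
  t=20, idx=4
  t=30, idx=5
  t=42, idx=6
  t=56, idx=7

Final answer: 56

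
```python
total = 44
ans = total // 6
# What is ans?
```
Trace:
  total=44
  total=44, ans=7

Final answer: 7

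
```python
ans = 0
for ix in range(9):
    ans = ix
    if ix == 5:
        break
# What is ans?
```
Trace:
  ans=0
  ans=0, ix=0
  ans=1, ix=1
  ans=2, ix=2
  ans=3, ix=3
  ans=4, ix=4
  ans=5, ix=5

Final answer: 5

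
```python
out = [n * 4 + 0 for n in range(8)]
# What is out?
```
Trace:
  n=0
  n=1
  n=2
  n=3
  n=4
  n=5
  n=6
  n=7
  out=[0, 4, 8, 12, 16, 20, 24, 28]

Final answer: [0, 4, 8, 12, 16, 20, 24, 28]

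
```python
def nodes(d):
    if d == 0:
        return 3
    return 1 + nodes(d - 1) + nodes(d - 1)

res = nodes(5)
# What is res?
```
Call trace (a repeated sub-call is expanded the first time; later identical calls just restate its return value):
nodes(d=5)
  nodes(d=4)
    nodes(d=3)
      nodes(d=2)
        nodes(d=1)
          nodes(d=0)
          -> return 3
          nodes(d=0)
          -> return 3
        -> return 7
        nodes(d=1) -> return 7  (same call as traced above)
      -> return 15
      nodes(d=2) -> return 15  (same call as traced above)
    -> return 31
    nodes(d=3) -> return 31  (same call as traced above)
  -> return 63
  nodes(d=4) -> return 63  (same call as traced above)
-> return 127

Final answer: 127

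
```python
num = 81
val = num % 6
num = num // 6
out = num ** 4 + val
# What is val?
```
Trace:
  num=81
  num=81, val=3
  num=13, val=3
  num=13, val=3, out=28564

Final answer: 3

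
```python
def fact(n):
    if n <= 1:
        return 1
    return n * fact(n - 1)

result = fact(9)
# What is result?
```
Call trace:
fact(n=9)
  fact(n=8)
    fact(n=7)
      fact(n=6)
        fact(n=5)
          fact(n=4)
            fact(n=3)
              fact(n=2)
                fact(n=1)
                -> return 1
              -> return 2
            -> return 6
          -> return 24
        -> return 120
      -> return 720
    -> return 5040
  -> return 40320
-> return 362880

Final answer: 362880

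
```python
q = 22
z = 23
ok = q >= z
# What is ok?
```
Trace:
  q=22
  q=22, z=23
  q=22, z=23, ok=False

Final answer: False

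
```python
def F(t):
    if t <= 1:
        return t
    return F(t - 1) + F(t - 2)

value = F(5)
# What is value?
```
Call trace (a repeated sub-call is expanded the first time; later identical calls just restate its return value):
F(t=5)
  F(t=4)
    F(t=3)
      F(t=2)
        F(t=1)
        -> return 1
        F(t=0)
        -> return 0
      -> return 1
      F(t=1)
      -> return 1
    -> return 2
    F(t=2) -> return 1  (same call as traced above)
  -> return 3
  F(t=3) -> return 2  (same call as traced above)
-> return 5

Final answer: 5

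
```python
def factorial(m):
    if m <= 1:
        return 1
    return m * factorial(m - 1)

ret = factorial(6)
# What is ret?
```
Call trace:
factorial(m=6)
  factorial(m=5)
    factorial(m=4)
      factorial(m=3)
        factorial(m=2)
          factorial(m=1)
          -> return 1
        -> return 2
      -> return 6
    -> return 24
  -> return 120
-> return 720

Final answer: 720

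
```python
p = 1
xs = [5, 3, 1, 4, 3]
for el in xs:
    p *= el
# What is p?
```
Trace:
  p=1
  p=5, el=5
  p=15, el=3
  p=15, el=1
  p=60, el=4
  p=180, el=3

Final answer: 180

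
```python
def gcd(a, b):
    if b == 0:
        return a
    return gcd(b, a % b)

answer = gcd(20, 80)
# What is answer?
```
Call trace:
gcd(a=20, b=80)
  gcd(a=80, b=20)
    gcd(a=20, b=0)
    -> return 20
  -> return 20
-> return 20

Final answer: 20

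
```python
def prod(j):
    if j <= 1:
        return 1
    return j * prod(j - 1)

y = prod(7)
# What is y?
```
Call trace:
prod(j=7)
  prod(j=6)
    prod(j=5)
      prod(j=4)
        prod(j=3)
          prod(j=2)
            prod(j=1)
            -> return 1
          -> return 2
        -> return 6
      -> return 24
    -> return 120
  -> return 720
-> return 5040

Final answer: 5040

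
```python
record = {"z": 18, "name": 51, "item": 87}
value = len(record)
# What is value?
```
Trace:
  record={'z': 18, 'name': 51, 'item': 87}
  record={'z': 18, 'name': 51, 'item': 87}, value=3

Final answer: 3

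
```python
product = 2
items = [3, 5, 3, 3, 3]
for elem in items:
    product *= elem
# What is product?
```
Trace:
  product=2
  product=6, elem=3
  product=30, elem=5
  product=90, elem=3
  product=270, elem=3
  product=810, elem=3

Final answer: 810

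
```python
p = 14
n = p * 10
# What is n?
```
Trace:
  p=14
  p=14, n=140

Final answer: 140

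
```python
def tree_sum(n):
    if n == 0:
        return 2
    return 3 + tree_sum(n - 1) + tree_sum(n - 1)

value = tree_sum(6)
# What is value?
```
Call trace (a repeated sub-call is expanded the first time; later identical calls just restate its return value):
tree_sum(n=6)
  tree_sum(n=5)
    tree_sum(n=4)
      tree_sum(n=3)
        tree_sum(n=2)
          tree_sum(n=1)
            tree_sum(n=0)
            -> return 2
            tree_sum(n=0)
            -> return 2
          -> return 7
          tree_sum(n=1) -> return 7  (same call as traced above)
        -> return 17
        tree_sum(n=2) -> return 17  (same call as traced above)
      -> return 37
      tree_sum(n=3) -> return 37  (same call as traced above)
    -> return 77
    tree_sum(n=4) -> return 77  (same call as traced above)
  -> return 157
  tree_sum(n=5) -> return 157  (same call as traced above)
-> return 317

Final answer: 317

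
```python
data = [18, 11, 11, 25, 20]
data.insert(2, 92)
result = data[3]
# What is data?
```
Trace:
  data=[18, 11, 11, 25, 20]
  data=[18, 11, 92, 11, 25, 20]
  data=[18, 11, 92, 11, 25, 20], result=11

Final answer: [18, 11, 92, 11, 25, 20]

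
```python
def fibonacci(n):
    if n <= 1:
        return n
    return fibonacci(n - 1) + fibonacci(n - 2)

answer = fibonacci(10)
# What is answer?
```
Call trace (a repeated sub-call is expanded the first time; later identical calls just restate its return value):
fibonacci(n=10)
  fibonacci(n=9)
    fibonacci(n=8)
      fibonacci(n=7)
        fibonacci(n=6)
          fibonacci(n=5)
            fibonacci(n=4)
              fibonacci(n=3)
                fibonacci(n=2)
                  fibonacci(n=1)
                  -> return 1
                  fibonacci(n=0)
                  -> return 0
                -> return 1
                fibonacci(n=1)
                -> return 1
              -> return 2
              fibonacci(n=2) -> return 1  (same call as traced above)
            -> return 3
            fibonacci(n=3) -> return 2  (same call as traced above)
          -> return 5
          fibonacci(n=4) -> return 3  (same call as traced above)
        -> return 8
        fibonacci(n=5) -> return 5  (same call as traced above)
      -> return 13
      fibonacci(n=6) -> return 8  (same call as traced above)
    -> return 21
    fibonacci(n=7) -> return 13  (same call as traced above)
  -> return 34
  fibonacci(n=8) -> return 21  (same call as traced above)
-> return 55

Final answer: 55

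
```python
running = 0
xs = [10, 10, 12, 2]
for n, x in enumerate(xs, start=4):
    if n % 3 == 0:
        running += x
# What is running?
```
Trace:
  running=0
  running=0, n=4, x=10
  running=0, n=5, x=10
  running=12, n=6, x=12
  running=12, n=7, x=2

Final answer: 12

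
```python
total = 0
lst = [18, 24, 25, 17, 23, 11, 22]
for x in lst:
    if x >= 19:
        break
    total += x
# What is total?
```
Trace:
  total=0
  total=18, x=18
  total=18, x=24

Final answer: 18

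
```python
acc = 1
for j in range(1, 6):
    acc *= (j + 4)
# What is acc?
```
Trace:
  acc=1
  acc=5, j=1
  acc=30, j=2
  acc=210, j=3
  acc=1680, j=4
  acc=15120, j=5

Final answer: 15120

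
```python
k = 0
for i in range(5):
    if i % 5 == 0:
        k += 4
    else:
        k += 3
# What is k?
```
Trace:
  k=0
  k=4, i=0
  k=7, i=1
  k=10, i=2
  k=13, i=3
  k=16, i=4

Final answer: 16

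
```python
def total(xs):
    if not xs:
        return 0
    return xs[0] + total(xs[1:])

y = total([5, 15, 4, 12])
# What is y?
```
Call trace:
total(xs=[5, 15, 4, 12])
  total(xs=[15, 4, 12])
    total(xs=[4, 12])
      total(xs=[12])
        total(xs=[])
        -> return 0
      -> return 12
    -> return 16
  -> return 31
-> return 36

Final answer: 36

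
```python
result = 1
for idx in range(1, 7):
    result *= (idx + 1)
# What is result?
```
Trace:
  result=1
  result=2, idx=1
  result=6, idx=2
  result=24, idx=3
  result=120, idx=4
  result=720, idx=5
  result=5040, idx=6

Final answer: 5040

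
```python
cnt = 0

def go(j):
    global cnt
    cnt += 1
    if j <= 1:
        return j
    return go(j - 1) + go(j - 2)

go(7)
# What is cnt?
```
Call trace (a repeated sub-call is expanded the first time; later identical calls just restate its return value):
go(j=7)
  go(j=6)
    go(j=5)
      go(j=4)
        go(j=3)
          go(j=2)
            go(j=1)
            -> return 1
            go(j=0)
            -> return 0
          -> return 1
          go(j=1)
          -> return 1
        -> return 2
        go(j=2) -> return 1  (same call as traced above)
      -> return 3
      go(j=3) -> return 2  (same call as traced above)
    -> return 5
    go(j=4) -> return 3  (same call as traced above)
  -> return 8
  go(j=5) -> return 5  (same call as traced above)
-> return 13

cnt is incremented once per call, so count the calls in each subtree. Let C(j) = number of calls made by go(j).
C(0) = C(1) = 1 (base case, no recursion); C(j) = 1 + C(j - 1) + C(j - 2) otherwise.
C(2) = 1 + C(1) + C(0) = 1 + 1 + 1 = 3
C(3) = 1 + C(2) + C(1) = 1 + 3 + 1 = 5
C(4) = 1 + C(3) + C(2) = 1 + 5 + 3 = 9
C(5) = 1 + C(4) + C(3) = 1 + 9 + 5 = 15
C(6) = 1 + C(5) + C(4) = 1 + 15 + 9 = 25
C(7) = 1 + C(6) + C(5) = 1 + 25 + 15 = 41
cnt = C(7) = 41

Final answer: 41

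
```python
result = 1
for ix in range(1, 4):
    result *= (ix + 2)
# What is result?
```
Trace:
  result=1
  result=3, ix=1
  result=12, ix=2
  result=60, ix=3

Final answer: 60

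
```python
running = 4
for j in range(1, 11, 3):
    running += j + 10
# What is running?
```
Trace:
  running=4
  running=15, j=1
  running=29, j=4
  running=46, j=7
  running=66, j=10

Final answer: 66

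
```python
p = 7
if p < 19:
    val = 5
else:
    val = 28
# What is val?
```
Trace:
  p=7
  p=7, val=5

Final answer: 5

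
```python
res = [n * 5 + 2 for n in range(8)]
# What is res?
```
Trace:
  n=0
  n=1
  n=2
  n=3
  n=4
  n=5
  n=6
  n=7
  res=[2, 7, 12, 17, 22, 27, 32, 37]

Final answer: [2, 7, 12, 17, 22, 27, 32, 37]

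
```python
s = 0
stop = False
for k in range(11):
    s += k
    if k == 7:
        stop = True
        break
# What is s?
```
Trace:
  s=0
  s=0, stop=False
  s=0, stop=False, k=0
  s=1, stop=False, k=1
  s=3, stop=False, k=2
  s=6, stop=False, k=3
  s=10, stop=False, k=4
  s=15, stop=False, k=5
  s=21, stop=False, k=6
  s=28, stop=True, k=7

Final answer: 28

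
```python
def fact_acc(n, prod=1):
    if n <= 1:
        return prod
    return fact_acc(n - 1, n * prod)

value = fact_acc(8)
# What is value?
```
Call trace:
fact_acc(n=8, prod=1)
  fact_acc(n=7, prod=8)
    fact_acc(n=6, prod=56)
      fact_acc(n=5, prod=336)
        fact_acc(n=4, prod=1680)
          fact_acc(n=3, prod=6720)
            fact_acc(n=2, prod=20160)
              fact_acc(n=1, prod=40320)
              -> return 40320
            -> return 40320
          -> return 40320
        -> return 40320
      -> return 40320
    -> return 40320
  -> return 40320
-> return 40320

Final answer: 40320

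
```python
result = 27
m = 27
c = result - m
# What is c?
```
Trace:
  result=27
  result=27, m=27
  result=27, m=27, c=0

Final answer: 0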